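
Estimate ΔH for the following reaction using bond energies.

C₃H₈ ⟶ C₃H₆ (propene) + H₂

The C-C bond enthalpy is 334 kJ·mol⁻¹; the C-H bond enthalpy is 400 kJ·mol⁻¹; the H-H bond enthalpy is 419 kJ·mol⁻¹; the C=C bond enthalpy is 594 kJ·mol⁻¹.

ΔH ≈ +121 kJ

Bonds broken (reactants):
  C-C: 2 × 334 = 668
  C-H: 8 × 400 = 3200
  Σ(broken) = 3868 kJ
Bonds formed (products):
  C-C: 1 × 334 = 334
  C-H: 6 × 400 = 2400
  C=C: 1 × 594 = 594
  H-H: 1 × 419 = 419
  Σ(formed) = 3747 kJ
ΔH = Σ(broken) − Σ(formed) = 3868 − 3747 = +121 kJ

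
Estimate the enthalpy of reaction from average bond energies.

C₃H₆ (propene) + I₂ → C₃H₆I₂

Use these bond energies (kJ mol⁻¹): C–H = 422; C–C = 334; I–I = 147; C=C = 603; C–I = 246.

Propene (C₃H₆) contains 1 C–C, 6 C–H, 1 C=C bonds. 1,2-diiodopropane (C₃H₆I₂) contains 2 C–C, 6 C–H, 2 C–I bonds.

ΔH ≈ −76 kJ

Bonds broken (reactants):
  C–C: 1 × 334 = 334
  C–H: 6 × 422 = 2532
  C=C: 1 × 603 = 603
  I–I: 1 × 147 = 147
  Σ(broken) = 3616 kJ
Bonds formed (products):
  C–C: 2 × 334 = 668
  C–H: 6 × 422 = 2532
  C–I: 2 × 246 = 492
  Σ(formed) = 3692 kJ
ΔH = Σ(broken) − Σ(formed) = 3616 − 3692 = −76 kJ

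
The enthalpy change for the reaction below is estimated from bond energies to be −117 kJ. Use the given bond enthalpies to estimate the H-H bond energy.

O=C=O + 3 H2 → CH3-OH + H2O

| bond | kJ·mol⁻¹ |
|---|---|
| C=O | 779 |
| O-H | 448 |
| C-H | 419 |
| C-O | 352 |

D(H-H) ≈ 426 kJ/mol

Let D be the H-H bond energy.
Σ(broken) = 2×779 + 3×D = 1558 + 3D
Σ(formed) = 3×419 + 1×352 + 3×448 = 2953
ΔH = Σ(broken) − Σ(formed) = (1558 + 3D) − (2953) = −1395 + 3D
Setting this equal to −117 kJ gives 3D = 1278, so D = 426 kJ/mol.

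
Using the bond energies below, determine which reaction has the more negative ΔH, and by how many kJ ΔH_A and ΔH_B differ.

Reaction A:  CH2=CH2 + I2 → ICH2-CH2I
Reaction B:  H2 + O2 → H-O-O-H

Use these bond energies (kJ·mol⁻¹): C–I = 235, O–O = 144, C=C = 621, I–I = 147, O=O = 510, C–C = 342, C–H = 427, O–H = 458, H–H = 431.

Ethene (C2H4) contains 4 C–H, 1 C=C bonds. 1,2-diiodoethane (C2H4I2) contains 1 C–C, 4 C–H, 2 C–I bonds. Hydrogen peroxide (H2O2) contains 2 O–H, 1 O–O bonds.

Reaction B, by 75 kJ

Reaction A:
  Bonds broken (reactants):
    C–H: 4 × 427 = 1708
    C=C: 1 × 621 = 621
    I–I: 1 × 147 = 147
    Σ(broken) = 2476 kJ
  Bonds formed (products):
    C–C: 1 × 342 = 342
    C–H: 4 × 427 = 1708
    C–I: 2 × 235 = 470
    Σ(formed) = 2520 kJ
  ΔH_A = 2476 − 2520 = −44 kJ
Reaction B:
  Bonds broken (reactants):
    H–H: 1 × 431 = 431
    O=O: 1 × 510 = 510
    Σ(broken) = 941 kJ
  Bonds formed (products):
    O–H: 2 × 458 = 916
    O–O: 1 × 144 = 144
    Σ(formed) = 1060 kJ
  ΔH_B = 941 − 1060 = −119 kJ
ΔH_A − ΔH_B = +75 kJ, so reaction B has the more negative ΔH; |ΔH_A − ΔH_B| = 75 kJ.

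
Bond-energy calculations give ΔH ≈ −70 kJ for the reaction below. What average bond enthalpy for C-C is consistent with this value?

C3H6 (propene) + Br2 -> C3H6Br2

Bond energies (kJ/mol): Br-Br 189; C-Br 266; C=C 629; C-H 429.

Let D be the C-C bond energy.
Σ(broken) = 1×189 + 1×D + 6×429 + 1×629 = 3392 + D
Σ(formed) = 2×266 + 2×D + 6×429 = 3106 + 2D
ΔH = Σ(broken) − Σ(formed) = (3392 + D) − (3106 + 2D) = +286 − D
Setting this equal to −70 kJ gives D = 356 kJ/mol.

D(C-C) ≈ 356 kJ/mol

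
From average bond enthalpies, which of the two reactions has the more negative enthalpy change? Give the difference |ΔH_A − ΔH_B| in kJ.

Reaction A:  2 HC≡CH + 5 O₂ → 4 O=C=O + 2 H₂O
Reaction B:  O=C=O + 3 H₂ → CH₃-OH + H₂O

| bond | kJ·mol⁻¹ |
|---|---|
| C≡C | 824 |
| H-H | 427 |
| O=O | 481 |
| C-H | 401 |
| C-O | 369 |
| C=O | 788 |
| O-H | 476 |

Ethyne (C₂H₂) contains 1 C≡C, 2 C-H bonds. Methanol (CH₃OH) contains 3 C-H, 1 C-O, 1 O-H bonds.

Reaction A, by 2408 kJ

Reaction A:
  Bonds broken (reactants):
    C≡C: 2 × 824 = 1648
    C-H: 4 × 401 = 1604
    O=O: 5 × 481 = 2405
    Σ(broken) = 5657 kJ
  Bonds formed (products):
    C=O: 8 × 788 = 6304
    O-H: 4 × 476 = 1904
    Σ(formed) = 8208 kJ
  ΔH_A = 5657 − 8208 = −2551 kJ
Reaction B:
  Bonds broken (reactants):
    C=O: 2 × 788 = 1576
    H-H: 3 × 427 = 1281
    Σ(broken) = 2857 kJ
  Bonds formed (products):
    C-H: 3 × 401 = 1203
    C-O: 1 × 369 = 369
    O-H: 3 × 476 = 1428
    Σ(formed) = 3000 kJ
  ΔH_B = 2857 − 3000 = −143 kJ
ΔH_A − ΔH_B = −2408 kJ, so reaction A has the more negative ΔH; |ΔH_A − ΔH_B| = 2408 kJ.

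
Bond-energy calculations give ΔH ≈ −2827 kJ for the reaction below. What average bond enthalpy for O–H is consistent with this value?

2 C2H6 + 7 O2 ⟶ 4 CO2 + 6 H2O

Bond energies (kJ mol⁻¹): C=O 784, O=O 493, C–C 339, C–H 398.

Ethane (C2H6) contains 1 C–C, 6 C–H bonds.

Let D be the O–H bond energy.
Σ(broken) = 2×339 + 12×398 + 7×493 = 8905
Σ(formed) = 8×784 + 12×D = 6272 + 12D
ΔH = Σ(broken) − Σ(formed) = (8905) − (6272 + 12D) = +2633 − 12D
Setting this equal to −2827 kJ gives 12D = 5460, so D = 455 kJ/mol.

D(O–H) ≈ 455 kJ/mol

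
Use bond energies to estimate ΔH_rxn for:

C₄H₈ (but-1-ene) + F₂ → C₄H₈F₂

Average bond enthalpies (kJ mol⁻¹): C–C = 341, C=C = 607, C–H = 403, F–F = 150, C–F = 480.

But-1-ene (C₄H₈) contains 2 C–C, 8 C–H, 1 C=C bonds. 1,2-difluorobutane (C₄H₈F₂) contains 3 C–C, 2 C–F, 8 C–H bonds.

ΔH ≈ −544 kJ

Bonds broken (reactants):
  C–C: 2 × 341 = 682
  C–H: 8 × 403 = 3224
  C=C: 1 × 607 = 607
  F–F: 1 × 150 = 150
  Σ(broken) = 4663 kJ
Bonds formed (products):
  C–C: 3 × 341 = 1023
  C–F: 2 × 480 = 960
  C–H: 8 × 403 = 3224
  Σ(formed) = 5207 kJ
ΔH = Σ(broken) − Σ(formed) = 4663 − 5207 = −544 kJ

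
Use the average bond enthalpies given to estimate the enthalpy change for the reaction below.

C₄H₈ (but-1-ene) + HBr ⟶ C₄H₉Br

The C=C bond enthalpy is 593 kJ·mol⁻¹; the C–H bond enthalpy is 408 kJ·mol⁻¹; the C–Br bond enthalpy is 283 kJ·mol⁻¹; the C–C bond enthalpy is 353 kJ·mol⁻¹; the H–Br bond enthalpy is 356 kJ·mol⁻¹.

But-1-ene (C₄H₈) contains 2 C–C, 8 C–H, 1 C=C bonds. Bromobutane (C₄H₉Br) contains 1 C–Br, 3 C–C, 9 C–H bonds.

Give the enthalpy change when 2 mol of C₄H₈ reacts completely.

ΔH = −190 kJ

Bonds broken (reactants):
  C–C: 2 × 353 = 706
  C–H: 8 × 408 = 3264
  C=C: 1 × 593 = 593
  H–Br: 1 × 356 = 356
  Σ(broken) = 4919 kJ
Bonds formed (products):
  C–Br: 1 × 283 = 283
  C–C: 3 × 353 = 1059
  C–H: 9 × 408 = 3672
  Σ(formed) = 5014 kJ
ΔH = Σ(broken) − Σ(formed) = 4919 − 5014 = −95 kJ
For 2× the reaction as written: 2 × (−95) = −190 kJ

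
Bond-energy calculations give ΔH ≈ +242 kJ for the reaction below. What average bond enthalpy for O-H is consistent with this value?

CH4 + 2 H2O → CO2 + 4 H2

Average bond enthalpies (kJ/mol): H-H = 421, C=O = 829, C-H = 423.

Let D be the O-H bond energy.
Σ(broken) = 4×423 + 4×D = 1692 + 4D
Σ(formed) = 2×829 + 4×421 = 3342
ΔH = Σ(broken) − Σ(formed) = (1692 + 4D) − (3342) = −1650 + 4D
Setting this equal to +242 kJ gives 4D = 1892, so D = 473 kJ/mol.

D(O-H) ≈ 473 kJ/mol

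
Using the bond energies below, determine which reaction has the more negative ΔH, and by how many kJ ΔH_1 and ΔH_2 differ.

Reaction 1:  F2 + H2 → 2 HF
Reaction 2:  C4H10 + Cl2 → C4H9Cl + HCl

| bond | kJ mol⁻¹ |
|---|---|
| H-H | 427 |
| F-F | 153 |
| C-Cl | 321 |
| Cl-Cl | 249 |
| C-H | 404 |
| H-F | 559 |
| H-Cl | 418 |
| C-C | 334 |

Reaction 1:
  Bonds broken (reactants):
    F-F: 1 × 153 = 153
    H-H: 1 × 427 = 427
    Σ(broken) = 580 kJ
  Bonds formed (products):
    H-F: 2 × 559 = 1118
    Σ(formed) = 1118 kJ
  ΔH_1 = 580 − 1118 = −538 kJ
Reaction 2:
  Bonds broken (reactants):
    C-C: 3 × 334 = 1002
    C-H: 10 × 404 = 4040
    Cl-Cl: 1 × 249 = 249
    Σ(broken) = 5291 kJ
  Bonds formed (products):
    C-C: 3 × 334 = 1002
    C-Cl: 1 × 321 = 321
    C-H: 9 × 404 = 3636
    H-Cl: 1 × 418 = 418
    Σ(formed) = 5377 kJ
  ΔH_2 = 5291 − 5377 = −86 kJ
ΔH_1 − ΔH_2 = −452 kJ, so reaction 1 has the more negative ΔH; |ΔH_1 − ΔH_2| = 452 kJ.

Reaction 1, by 452 kJ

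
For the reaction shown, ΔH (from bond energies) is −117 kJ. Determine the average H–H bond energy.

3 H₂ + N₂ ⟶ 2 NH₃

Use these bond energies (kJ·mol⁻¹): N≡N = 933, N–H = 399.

D(H–H) ≈ 448 kJ/mol

Let D be the H–H bond energy.
Σ(broken) = 3×D + 1×933 = 933 + 3D
Σ(formed) = 6×399 = 2394
ΔH = Σ(broken) − Σ(formed) = (933 + 3D) − (2394) = −1461 + 3D
Setting this equal to −117 kJ gives 3D = 1344, so D = 448 kJ/mol.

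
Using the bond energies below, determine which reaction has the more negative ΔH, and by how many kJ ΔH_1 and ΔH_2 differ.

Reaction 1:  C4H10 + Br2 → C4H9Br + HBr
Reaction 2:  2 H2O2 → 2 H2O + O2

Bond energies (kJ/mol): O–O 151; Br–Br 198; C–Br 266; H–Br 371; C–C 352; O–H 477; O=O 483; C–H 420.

Reaction 2, by 162 kJ

Reaction 1:
  Bonds broken (reactants):
    Br–Br: 1 × 198 = 198
    C–C: 3 × 352 = 1056
    C–H: 10 × 420 = 4200
    Σ(broken) = 5454 kJ
  Bonds formed (products):
    C–Br: 1 × 266 = 266
    C–C: 3 × 352 = 1056
    C–H: 9 × 420 = 3780
    H–Br: 1 × 371 = 371
    Σ(formed) = 5473 kJ
  ΔH_1 = 5454 − 5473 = −19 kJ
Reaction 2:
  Bonds broken (reactants):
    O–H: 4 × 477 = 1908
    O–O: 2 × 151 = 302
    Σ(broken) = 2210 kJ
  Bonds formed (products):
    O–H: 4 × 477 = 1908
    O=O: 1 × 483 = 483
    Σ(formed) = 2391 kJ
  ΔH_2 = 2210 − 2391 = −181 kJ
ΔH_1 − ΔH_2 = +162 kJ, so reaction 2 has the more negative ΔH; |ΔH_1 − ΔH_2| = 162 kJ.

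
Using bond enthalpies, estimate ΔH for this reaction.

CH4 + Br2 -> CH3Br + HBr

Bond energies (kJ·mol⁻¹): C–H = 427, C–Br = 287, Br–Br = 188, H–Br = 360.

ΔH ≈ −32 kJ

Bonds broken (reactants):
  Br–Br: 1 × 188 = 188
  C–H: 4 × 427 = 1708
  Σ(broken) = 1896 kJ
Bonds formed (products):
  C–Br: 1 × 287 = 287
  C–H: 3 × 427 = 1281
  H–Br: 1 × 360 = 360
  Σ(formed) = 1928 kJ
ΔH = Σ(broken) − Σ(formed) = 1896 − 1928 = −32 kJ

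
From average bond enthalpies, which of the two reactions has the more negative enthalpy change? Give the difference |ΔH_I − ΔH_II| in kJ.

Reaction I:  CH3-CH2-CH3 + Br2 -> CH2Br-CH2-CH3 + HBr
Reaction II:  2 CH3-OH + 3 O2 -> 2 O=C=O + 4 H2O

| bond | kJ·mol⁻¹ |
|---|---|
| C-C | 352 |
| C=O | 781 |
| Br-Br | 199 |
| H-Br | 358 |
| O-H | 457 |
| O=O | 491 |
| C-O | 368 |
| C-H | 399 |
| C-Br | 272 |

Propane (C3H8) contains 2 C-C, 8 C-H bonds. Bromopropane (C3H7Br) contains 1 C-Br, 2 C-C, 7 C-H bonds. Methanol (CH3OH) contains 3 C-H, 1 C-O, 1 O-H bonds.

Reaction II, by 1231 kJ

Reaction I:
  Bonds broken (reactants):
    Br-Br: 1 × 199 = 199
    C-C: 2 × 352 = 704
    C-H: 8 × 399 = 3192
    Σ(broken) = 4095 kJ
  Bonds formed (products):
    C-Br: 1 × 272 = 272
    C-C: 2 × 352 = 704
    C-H: 7 × 399 = 2793
    H-Br: 1 × 358 = 358
    Σ(formed) = 4127 kJ
  ΔH_I = 4095 − 4127 = −32 kJ
Reaction II:
  Bonds broken (reactants):
    C-H: 6 × 399 = 2394
    C-O: 2 × 368 = 736
    O-H: 2 × 457 = 914
    O=O: 3 × 491 = 1473
    Σ(broken) = 5517 kJ
  Bonds formed (products):
    C=O: 4 × 781 = 3124
    O-H: 8 × 457 = 3656
    Σ(formed) = 6780 kJ
  ΔH_II = 5517 − 6780 = −1263 kJ
ΔH_I − ΔH_II = +1231 kJ, so reaction II has the more negative ΔH; |ΔH_I − ΔH_II| = 1231 kJ.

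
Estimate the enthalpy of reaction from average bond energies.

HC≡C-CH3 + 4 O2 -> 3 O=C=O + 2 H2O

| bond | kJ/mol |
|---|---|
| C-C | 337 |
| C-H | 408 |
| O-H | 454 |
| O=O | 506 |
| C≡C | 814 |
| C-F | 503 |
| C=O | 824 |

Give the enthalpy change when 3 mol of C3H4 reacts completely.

Bonds broken (reactants):
  C≡C: 1 × 814 = 814
  C-C: 1 × 337 = 337
  C-H: 4 × 408 = 1632
  O=O: 4 × 506 = 2024
  Σ(broken) = 4807 kJ
Bonds formed (products):
  C=O: 6 × 824 = 4944
  O-H: 4 × 454 = 1816
  Σ(formed) = 6760 kJ
ΔH = Σ(broken) − Σ(formed) = 4807 − 6760 = −1953 kJ
For 3× the reaction as written: 3 × (−1953) = −5859 kJ

ΔH = −5859 kJ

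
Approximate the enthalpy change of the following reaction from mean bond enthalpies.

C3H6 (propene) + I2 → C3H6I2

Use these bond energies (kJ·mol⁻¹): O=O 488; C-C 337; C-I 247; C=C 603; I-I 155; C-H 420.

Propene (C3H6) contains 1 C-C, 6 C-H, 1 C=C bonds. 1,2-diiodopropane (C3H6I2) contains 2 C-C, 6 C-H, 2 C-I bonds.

ΔH ≈ −73 kJ

Bonds broken (reactants):
  C-C: 1 × 337 = 337
  C-H: 6 × 420 = 2520
  C=C: 1 × 603 = 603
  I-I: 1 × 155 = 155
  Σ(broken) = 3615 kJ
Bonds formed (products):
  C-C: 2 × 337 = 674
  C-H: 6 × 420 = 2520
  C-I: 2 × 247 = 494
  Σ(formed) = 3688 kJ
ΔH = Σ(broken) − Σ(formed) = 3615 − 3688 = −73 kJ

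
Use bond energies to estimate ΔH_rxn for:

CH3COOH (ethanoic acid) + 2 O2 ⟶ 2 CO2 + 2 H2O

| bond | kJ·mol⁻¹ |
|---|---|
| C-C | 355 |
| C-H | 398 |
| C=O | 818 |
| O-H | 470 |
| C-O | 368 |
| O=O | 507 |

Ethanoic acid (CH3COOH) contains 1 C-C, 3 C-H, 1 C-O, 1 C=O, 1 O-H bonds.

Bonds broken (reactants):
  C-C: 1 × 355 = 355
  C-H: 3 × 398 = 1194
  C-O: 1 × 368 = 368
  C=O: 1 × 818 = 818
  O-H: 1 × 470 = 470
  O=O: 2 × 507 = 1014
  Σ(broken) = 4219 kJ
Bonds formed (products):
  C=O: 4 × 818 = 3272
  O-H: 4 × 470 = 1880
  Σ(formed) = 5152 kJ
ΔH = Σ(broken) − Σ(formed) = 4219 − 5152 = −933 kJ

ΔH ≈ −933 kJ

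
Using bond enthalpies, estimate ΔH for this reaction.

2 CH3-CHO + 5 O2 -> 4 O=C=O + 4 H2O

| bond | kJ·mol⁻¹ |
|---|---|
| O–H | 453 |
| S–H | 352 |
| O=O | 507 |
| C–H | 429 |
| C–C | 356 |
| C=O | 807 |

ΔH ≈ −1787 kJ

Bonds broken (reactants):
  C–C: 2 × 356 = 712
  C–H: 8 × 429 = 3432
  C=O: 2 × 807 = 1614
  O=O: 5 × 507 = 2535
  Σ(broken) = 8293 kJ
Bonds formed (products):
  C=O: 8 × 807 = 6456
  O–H: 8 × 453 = 3624
  Σ(formed) = 10080 kJ
ΔH = Σ(broken) − Σ(formed) = 8293 − 10080 = −1787 kJ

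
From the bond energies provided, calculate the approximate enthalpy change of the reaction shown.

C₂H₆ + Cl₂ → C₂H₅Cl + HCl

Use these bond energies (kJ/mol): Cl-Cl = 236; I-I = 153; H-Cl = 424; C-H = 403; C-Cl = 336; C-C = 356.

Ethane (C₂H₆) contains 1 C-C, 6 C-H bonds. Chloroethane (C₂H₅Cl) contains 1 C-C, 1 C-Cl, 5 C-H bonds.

ΔH ≈ −121 kJ

Bonds broken (reactants):
  C-C: 1 × 356 = 356
  C-H: 6 × 403 = 2418
  Cl-Cl: 1 × 236 = 236
  Σ(broken) = 3010 kJ
Bonds formed (products):
  C-C: 1 × 356 = 356
  C-Cl: 1 × 336 = 336
  C-H: 5 × 403 = 2015
  H-Cl: 1 × 424 = 424
  Σ(formed) = 3131 kJ
ΔH = Σ(broken) − Σ(formed) = 3010 − 3131 = −121 kJ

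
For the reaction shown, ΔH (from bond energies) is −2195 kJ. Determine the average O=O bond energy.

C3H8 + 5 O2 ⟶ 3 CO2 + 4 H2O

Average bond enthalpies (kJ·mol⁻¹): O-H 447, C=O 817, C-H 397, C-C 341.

Let D be the O=O bond energy.
Σ(broken) = 2×341 + 8×397 + 5×D = 3858 + 5D
Σ(formed) = 6×817 + 8×447 = 8478
ΔH = Σ(broken) − Σ(formed) = (3858 + 5D) − (8478) = −4620 + 5D
Setting this equal to −2195 kJ gives 5D = 2425, so D = 485 kJ/mol.

D(O=O) ≈ 485 kJ/mol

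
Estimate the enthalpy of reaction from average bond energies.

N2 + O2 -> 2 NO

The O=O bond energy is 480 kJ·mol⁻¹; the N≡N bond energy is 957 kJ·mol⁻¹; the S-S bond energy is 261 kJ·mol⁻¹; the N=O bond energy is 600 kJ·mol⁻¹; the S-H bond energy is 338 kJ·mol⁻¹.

Bonds broken (reactants):
  N≡N: 1 × 957 = 957
  O=O: 1 × 480 = 480
  Σ(broken) = 1437 kJ
Bonds formed (products):
  N=O: 2 × 600 = 1200
  Σ(formed) = 1200 kJ
ΔH = Σ(broken) − Σ(formed) = 1437 − 1200 = +237 kJ

ΔH ≈ +237 kJ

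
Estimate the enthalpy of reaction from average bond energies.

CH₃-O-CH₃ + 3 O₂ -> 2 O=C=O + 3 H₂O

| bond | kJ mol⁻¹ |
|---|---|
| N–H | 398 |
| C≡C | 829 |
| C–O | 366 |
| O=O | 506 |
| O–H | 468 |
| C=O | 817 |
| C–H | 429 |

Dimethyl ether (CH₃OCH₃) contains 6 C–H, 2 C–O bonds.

Bonds broken (reactants):
  C–H: 6 × 429 = 2574
  C–O: 2 × 366 = 732
  O=O: 3 × 506 = 1518
  Σ(broken) = 4824 kJ
Bonds formed (products):
  C=O: 4 × 817 = 3268
  O–H: 6 × 468 = 2808
  Σ(formed) = 6076 kJ
ΔH = Σ(broken) − Σ(formed) = 4824 − 6076 = −1252 kJ

ΔH ≈ −1252 kJ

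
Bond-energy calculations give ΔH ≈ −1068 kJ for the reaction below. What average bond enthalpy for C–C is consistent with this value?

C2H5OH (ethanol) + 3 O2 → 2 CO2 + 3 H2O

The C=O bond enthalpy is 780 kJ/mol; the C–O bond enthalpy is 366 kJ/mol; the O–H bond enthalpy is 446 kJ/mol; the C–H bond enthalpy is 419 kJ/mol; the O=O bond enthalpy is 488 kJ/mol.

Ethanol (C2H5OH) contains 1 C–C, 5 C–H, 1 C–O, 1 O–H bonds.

Let D be the C–C bond energy.
Σ(broken) = 1×D + 5×419 + 1×366 + 1×446 + 3×488 = 4371 + D
Σ(formed) = 4×780 + 6×446 = 5796
ΔH = Σ(broken) − Σ(formed) = (4371 + D) − (5796) = −1425 + D
Setting this equal to −1068 kJ gives D = 357 kJ/mol.

D(C–C) ≈ 357 kJ/mol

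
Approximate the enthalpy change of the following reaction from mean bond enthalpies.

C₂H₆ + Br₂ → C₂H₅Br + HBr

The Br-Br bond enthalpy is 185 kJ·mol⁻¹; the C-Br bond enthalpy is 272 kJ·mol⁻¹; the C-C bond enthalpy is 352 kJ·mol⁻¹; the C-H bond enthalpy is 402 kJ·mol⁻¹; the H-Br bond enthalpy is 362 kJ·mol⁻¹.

ΔH ≈ −47 kJ

Bonds broken (reactants):
  Br-Br: 1 × 185 = 185
  C-C: 1 × 352 = 352
  C-H: 6 × 402 = 2412
  Σ(broken) = 2949 kJ
Bonds formed (products):
  C-Br: 1 × 272 = 272
  C-C: 1 × 352 = 352
  C-H: 5 × 402 = 2010
  H-Br: 1 × 362 = 362
  Σ(formed) = 2996 kJ
ΔH = Σ(broken) − Σ(formed) = 2949 − 2996 = −47 kJ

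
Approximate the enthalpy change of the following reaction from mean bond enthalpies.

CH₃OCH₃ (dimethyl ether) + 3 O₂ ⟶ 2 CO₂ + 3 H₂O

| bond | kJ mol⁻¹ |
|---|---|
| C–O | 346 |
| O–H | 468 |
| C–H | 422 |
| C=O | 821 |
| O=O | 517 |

Bonds broken (reactants):
  C–H: 6 × 422 = 2532
  C–O: 2 × 346 = 692
  O=O: 3 × 517 = 1551
  Σ(broken) = 4775 kJ
Bonds formed (products):
  C=O: 4 × 821 = 3284
  O–H: 6 × 468 = 2808
  Σ(formed) = 6092 kJ
ΔH = Σ(broken) − Σ(formed) = 4775 − 6092 = −1317 kJ

ΔH ≈ −1317 kJ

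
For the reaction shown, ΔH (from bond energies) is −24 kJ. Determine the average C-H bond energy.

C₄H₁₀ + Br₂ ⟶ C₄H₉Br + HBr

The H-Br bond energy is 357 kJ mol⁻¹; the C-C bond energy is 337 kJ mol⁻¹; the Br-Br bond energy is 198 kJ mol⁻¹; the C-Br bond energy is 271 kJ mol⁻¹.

D(C-H) ≈ 406 kJ/mol

Let D be the C-H bond energy.
Σ(broken) = 1×198 + 3×337 + 10×D = 1209 + 10D
Σ(formed) = 1×271 + 3×337 + 9×D + 1×357 = 1639 + 9D
ΔH = Σ(broken) − Σ(formed) = (1209 + 10D) − (1639 + 9D) = −430 + D
Setting this equal to −24 kJ gives D = 406 kJ/mol.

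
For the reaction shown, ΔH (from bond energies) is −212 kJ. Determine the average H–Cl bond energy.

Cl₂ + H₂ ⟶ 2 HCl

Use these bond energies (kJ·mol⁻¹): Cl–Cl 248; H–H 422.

Let D be the H–Cl bond energy.
Σ(broken) = 1×248 + 1×422 = 670
Σ(formed) = 2×D = 2D
ΔH = Σ(broken) − Σ(formed) = (670) − (2D) = +670 − 2D
Setting this equal to −212 kJ gives 2D = 882, so D = 441 kJ/mol.

D(H–Cl) ≈ 441 kJ/mol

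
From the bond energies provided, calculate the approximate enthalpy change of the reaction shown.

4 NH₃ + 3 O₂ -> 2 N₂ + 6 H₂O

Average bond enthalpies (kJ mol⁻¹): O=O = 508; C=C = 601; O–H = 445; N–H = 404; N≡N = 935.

Bonds broken (reactants):
  N–H: 12 × 404 = 4848
  O=O: 3 × 508 = 1524
  Σ(broken) = 6372 kJ
Bonds formed (products):
  N≡N: 2 × 935 = 1870
  O–H: 12 × 445 = 5340
  Σ(formed) = 7210 kJ
ΔH = Σ(broken) − Σ(formed) = 6372 − 7210 = −838 kJ

ΔH ≈ −838 kJ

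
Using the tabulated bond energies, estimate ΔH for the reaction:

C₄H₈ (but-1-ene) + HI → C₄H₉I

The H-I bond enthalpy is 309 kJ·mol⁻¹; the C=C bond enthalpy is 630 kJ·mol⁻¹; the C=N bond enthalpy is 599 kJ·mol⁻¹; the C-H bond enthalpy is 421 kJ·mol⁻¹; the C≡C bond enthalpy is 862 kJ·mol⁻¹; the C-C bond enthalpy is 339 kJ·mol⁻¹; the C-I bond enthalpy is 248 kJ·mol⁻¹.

Bonds broken (reactants):
  C-C: 2 × 339 = 678
  C-H: 8 × 421 = 3368
  C=C: 1 × 630 = 630
  H-I: 1 × 309 = 309
  Σ(broken) = 4985 kJ
Bonds formed (products):
  C-C: 3 × 339 = 1017
  C-H: 9 × 421 = 3789
  C-I: 1 × 248 = 248
  Σ(formed) = 5054 kJ
ΔH = Σ(broken) − Σ(formed) = 4985 − 5054 = −69 kJ

ΔH ≈ −69 kJ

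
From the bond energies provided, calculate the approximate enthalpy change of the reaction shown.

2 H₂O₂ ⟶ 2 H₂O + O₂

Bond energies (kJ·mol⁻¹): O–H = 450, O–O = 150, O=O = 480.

ΔH ≈ −180 kJ

Bonds broken (reactants):
  O–H: 4 × 450 = 1800
  O–O: 2 × 150 = 300
  Σ(broken) = 2100 kJ
Bonds formed (products):
  O–H: 4 × 450 = 1800
  O=O: 1 × 480 = 480
  Σ(formed) = 2280 kJ
ΔH = Σ(broken) − Σ(formed) = 2100 − 2280 = −180 kJ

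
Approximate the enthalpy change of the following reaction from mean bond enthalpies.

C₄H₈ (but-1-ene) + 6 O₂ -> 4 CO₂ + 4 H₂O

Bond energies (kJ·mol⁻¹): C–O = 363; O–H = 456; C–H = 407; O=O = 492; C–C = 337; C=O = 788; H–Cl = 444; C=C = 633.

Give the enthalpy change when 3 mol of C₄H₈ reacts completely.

ΔH = −7311 kJ

Bonds broken (reactants):
  C–C: 2 × 337 = 674
  C–H: 8 × 407 = 3256
  C=C: 1 × 633 = 633
  O=O: 6 × 492 = 2952
  Σ(broken) = 7515 kJ
Bonds formed (products):
  C=O: 8 × 788 = 6304
  O–H: 8 × 456 = 3648
  Σ(formed) = 9952 kJ
ΔH = Σ(broken) − Σ(formed) = 7515 − 9952 = −2437 kJ
For 3× the reaction as written: 3 × (−2437) = −7311 kJ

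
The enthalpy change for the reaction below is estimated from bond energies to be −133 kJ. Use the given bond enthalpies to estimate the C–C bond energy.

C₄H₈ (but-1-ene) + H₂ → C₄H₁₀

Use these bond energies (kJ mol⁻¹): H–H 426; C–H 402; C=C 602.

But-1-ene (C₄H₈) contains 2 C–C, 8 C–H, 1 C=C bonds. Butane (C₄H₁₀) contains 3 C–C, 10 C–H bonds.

Let D be the C–C bond energy.
Σ(broken) = 2×D + 8×402 + 1×602 + 1×426 = 4244 + 2D
Σ(formed) = 3×D + 10×402 = 4020 + 3D
ΔH = Σ(broken) − Σ(formed) = (4244 + 2D) − (4020 + 3D) = +224 − D
Setting this equal to −133 kJ gives D = 357 kJ/mol.

D(C–C) ≈ 357 kJ/mol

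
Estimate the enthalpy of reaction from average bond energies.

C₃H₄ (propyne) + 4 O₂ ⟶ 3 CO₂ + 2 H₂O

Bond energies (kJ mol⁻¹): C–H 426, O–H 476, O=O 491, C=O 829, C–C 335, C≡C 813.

Bonds broken (reactants):
  C≡C: 1 × 813 = 813
  C–C: 1 × 335 = 335
  C–H: 4 × 426 = 1704
  O=O: 4 × 491 = 1964
  Σ(broken) = 4816 kJ
Bonds formed (products):
  C=O: 6 × 829 = 4974
  O–H: 4 × 476 = 1904
  Σ(formed) = 6878 kJ
ΔH = Σ(broken) − Σ(formed) = 4816 − 6878 = −2062 kJ

ΔH ≈ −2062 kJ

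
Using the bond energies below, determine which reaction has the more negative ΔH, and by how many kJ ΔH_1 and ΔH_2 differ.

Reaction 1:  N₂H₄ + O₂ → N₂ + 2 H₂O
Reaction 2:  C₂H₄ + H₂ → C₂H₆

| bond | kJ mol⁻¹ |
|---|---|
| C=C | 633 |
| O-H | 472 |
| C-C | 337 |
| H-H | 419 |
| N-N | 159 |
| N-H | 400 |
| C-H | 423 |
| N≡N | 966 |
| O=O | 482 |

Reaction 1, by 482 kJ

Reaction 1:
  Bonds broken (reactants):
    N-H: 4 × 400 = 1600
    N-N: 1 × 159 = 159
    O=O: 1 × 482 = 482
    Σ(broken) = 2241 kJ
  Bonds formed (products):
    N≡N: 1 × 966 = 966
    O-H: 4 × 472 = 1888
    Σ(formed) = 2854 kJ
  ΔH_1 = 2241 − 2854 = −613 kJ
Reaction 2:
  Bonds broken (reactants):
    C-H: 4 × 423 = 1692
    C=C: 1 × 633 = 633
    H-H: 1 × 419 = 419
    Σ(broken) = 2744 kJ
  Bonds formed (products):
    C-C: 1 × 337 = 337
    C-H: 6 × 423 = 2538
    Σ(formed) = 2875 kJ
  ΔH_2 = 2744 − 2875 = −131 kJ
ΔH_1 − ΔH_2 = −482 kJ, so reaction 1 has the more negative ΔH; |ΔH_1 − ΔH_2| = 482 kJ.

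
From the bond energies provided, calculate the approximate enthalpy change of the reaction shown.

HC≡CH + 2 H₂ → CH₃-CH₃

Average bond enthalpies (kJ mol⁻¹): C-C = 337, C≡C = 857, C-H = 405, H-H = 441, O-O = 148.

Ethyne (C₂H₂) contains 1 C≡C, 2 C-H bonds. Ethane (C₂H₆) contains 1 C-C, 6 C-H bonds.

ΔH ≈ −218 kJ

Bonds broken (reactants):
  C≡C: 1 × 857 = 857
  C-H: 2 × 405 = 810
  H-H: 2 × 441 = 882
  Σ(broken) = 2549 kJ
Bonds formed (products):
  C-C: 1 × 337 = 337
  C-H: 6 × 405 = 2430
  Σ(formed) = 2767 kJ
ΔH = Σ(broken) − Σ(formed) = 2549 − 2767 = −218 kJ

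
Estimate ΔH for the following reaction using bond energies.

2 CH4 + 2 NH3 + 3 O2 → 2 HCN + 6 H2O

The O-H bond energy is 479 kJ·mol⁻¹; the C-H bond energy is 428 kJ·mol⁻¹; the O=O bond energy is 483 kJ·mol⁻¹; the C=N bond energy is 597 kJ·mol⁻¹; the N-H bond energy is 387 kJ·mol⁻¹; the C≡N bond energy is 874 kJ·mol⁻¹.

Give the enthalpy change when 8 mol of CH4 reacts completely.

Bonds broken (reactants):
  C-H: 8 × 428 = 3424
  N-H: 6 × 387 = 2322
  O=O: 3 × 483 = 1449
  Σ(broken) = 7195 kJ
Bonds formed (products):
  C≡N: 2 × 874 = 1748
  C-H: 2 × 428 = 856
  O-H: 12 × 479 = 5748
  Σ(formed) = 8352 kJ
ΔH = Σ(broken) − Σ(formed) = 7195 − 8352 = −1157 kJ
For 4× the reaction as written: 4 × (−1157) = −4628 kJ

ΔH = −4628 kJ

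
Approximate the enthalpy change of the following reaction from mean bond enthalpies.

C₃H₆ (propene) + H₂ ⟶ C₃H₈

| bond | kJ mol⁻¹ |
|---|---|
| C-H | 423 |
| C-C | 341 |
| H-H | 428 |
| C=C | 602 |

ΔH ≈ −157 kJ

Bonds broken (reactants):
  C-C: 1 × 341 = 341
  C-H: 6 × 423 = 2538
  C=C: 1 × 602 = 602
  H-H: 1 × 428 = 428
  Σ(broken) = 3909 kJ
Bonds formed (products):
  C-C: 2 × 341 = 682
  C-H: 8 × 423 = 3384
  Σ(formed) = 4066 kJ
ΔH = Σ(broken) − Σ(formed) = 3909 − 4066 = −157 kJ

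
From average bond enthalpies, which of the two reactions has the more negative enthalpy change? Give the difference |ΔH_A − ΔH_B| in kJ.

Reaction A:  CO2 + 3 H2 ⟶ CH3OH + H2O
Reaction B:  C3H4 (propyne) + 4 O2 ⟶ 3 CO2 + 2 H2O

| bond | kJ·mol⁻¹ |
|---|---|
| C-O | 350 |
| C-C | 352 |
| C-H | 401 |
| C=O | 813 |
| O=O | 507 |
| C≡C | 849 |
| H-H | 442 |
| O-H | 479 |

Reaction B, by 1923 kJ

Reaction A:
  Bonds broken (reactants):
    C=O: 2 × 813 = 1626
    H-H: 3 × 442 = 1326
    Σ(broken) = 2952 kJ
  Bonds formed (products):
    C-H: 3 × 401 = 1203
    C-O: 1 × 350 = 350
    O-H: 3 × 479 = 1437
    Σ(formed) = 2990 kJ
  ΔH_A = 2952 − 2990 = −38 kJ
Reaction B:
  Bonds broken (reactants):
    C≡C: 1 × 849 = 849
    C-C: 1 × 352 = 352
    C-H: 4 × 401 = 1604
    O=O: 4 × 507 = 2028
    Σ(broken) = 4833 kJ
  Bonds formed (products):
    C=O: 6 × 813 = 4878
    O-H: 4 × 479 = 1916
    Σ(formed) = 6794 kJ
  ΔH_B = 4833 − 6794 = −1961 kJ
ΔH_A − ΔH_B = +1923 kJ, so reaction B has the more negative ΔH; |ΔH_A − ΔH_B| = 1923 kJ.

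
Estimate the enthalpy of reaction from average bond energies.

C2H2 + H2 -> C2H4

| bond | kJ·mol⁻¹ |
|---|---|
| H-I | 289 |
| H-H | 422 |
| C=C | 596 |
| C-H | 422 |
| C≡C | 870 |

ΔH ≈ −148 kJ

Bonds broken (reactants):
  C≡C: 1 × 870 = 870
  C-H: 2 × 422 = 844
  H-H: 1 × 422 = 422
  Σ(broken) = 2136 kJ
Bonds formed (products):
  C-H: 4 × 422 = 1688
  C=C: 1 × 596 = 596
  Σ(formed) = 2284 kJ
ΔH = Σ(broken) − Σ(formed) = 2136 − 2284 = −148 kJ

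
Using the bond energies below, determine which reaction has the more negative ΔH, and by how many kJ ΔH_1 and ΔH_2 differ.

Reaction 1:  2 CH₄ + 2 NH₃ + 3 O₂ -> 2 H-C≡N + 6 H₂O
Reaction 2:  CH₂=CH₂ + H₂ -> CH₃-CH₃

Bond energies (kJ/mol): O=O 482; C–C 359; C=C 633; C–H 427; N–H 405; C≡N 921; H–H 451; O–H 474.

Reaction 1, by 963 kJ

Reaction 1:
  Bonds broken (reactants):
    C–H: 8 × 427 = 3416
    N–H: 6 × 405 = 2430
    O=O: 3 × 482 = 1446
    Σ(broken) = 7292 kJ
  Bonds formed (products):
    C≡N: 2 × 921 = 1842
    C–H: 2 × 427 = 854
    O–H: 12 × 474 = 5688
    Σ(formed) = 8384 kJ
  ΔH_1 = 7292 − 8384 = −1092 kJ
Reaction 2:
  Bonds broken (reactants):
    C–H: 4 × 427 = 1708
    C=C: 1 × 633 = 633
    H–H: 1 × 451 = 451
    Σ(broken) = 2792 kJ
  Bonds formed (products):
    C–C: 1 × 359 = 359
    C–H: 6 × 427 = 2562
    Σ(formed) = 2921 kJ
  ΔH_2 = 2792 − 2921 = −129 kJ
ΔH_1 − ΔH_2 = −963 kJ, so reaction 1 has the more negative ΔH; |ΔH_1 − ΔH_2| = 963 kJ.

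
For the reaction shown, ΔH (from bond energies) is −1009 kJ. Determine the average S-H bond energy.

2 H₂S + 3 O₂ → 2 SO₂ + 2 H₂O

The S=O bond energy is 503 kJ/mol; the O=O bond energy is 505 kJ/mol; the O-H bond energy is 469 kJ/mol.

Let D be the S-H bond energy.
Σ(broken) = 3×505 + 4×D = 1515 + 4D
Σ(formed) = 4×469 + 4×503 = 3888
ΔH = Σ(broken) − Σ(formed) = (1515 + 4D) − (3888) = −2373 + 4D
Setting this equal to −1009 kJ gives 4D = 1364, so D = 341 kJ/mol.

D(S-H) ≈ 341 kJ/mol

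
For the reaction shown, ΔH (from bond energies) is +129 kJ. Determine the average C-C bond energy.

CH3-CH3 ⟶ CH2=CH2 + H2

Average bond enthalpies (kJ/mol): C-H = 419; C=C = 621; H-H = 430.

D(C-C) ≈ 342 kJ/mol

Let D be the C-C bond energy.
Σ(broken) = 1×D + 6×419 = 2514 + D
Σ(formed) = 4×419 + 1×621 + 1×430 = 2727
ΔH = Σ(broken) − Σ(formed) = (2514 + D) − (2727) = −213 + D
Setting this equal to +129 kJ gives D = 342 kJ/mol.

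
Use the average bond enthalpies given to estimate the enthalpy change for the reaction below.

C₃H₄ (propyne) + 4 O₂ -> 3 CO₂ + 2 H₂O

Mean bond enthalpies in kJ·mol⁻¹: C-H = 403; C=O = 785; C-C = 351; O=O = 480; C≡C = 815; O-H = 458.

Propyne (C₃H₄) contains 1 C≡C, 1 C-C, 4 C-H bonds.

Bonds broken (reactants):
  C≡C: 1 × 815 = 815
  C-C: 1 × 351 = 351
  C-H: 4 × 403 = 1612
  O=O: 4 × 480 = 1920
  Σ(broken) = 4698 kJ
Bonds formed (products):
  C=O: 6 × 785 = 4710
  O-H: 4 × 458 = 1832
  Σ(formed) = 6542 kJ
ΔH = Σ(broken) − Σ(formed) = 4698 − 6542 = −1844 kJ

ΔH ≈ −1844 kJ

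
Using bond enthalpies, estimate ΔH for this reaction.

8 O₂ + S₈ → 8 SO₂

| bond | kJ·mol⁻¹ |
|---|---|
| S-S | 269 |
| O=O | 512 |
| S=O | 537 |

Bonds broken (reactants):
  O=O: 8 × 512 = 4096
  S-S: 8 × 269 = 2152
  Σ(broken) = 6248 kJ
Bonds formed (products):
  S=O: 16 × 537 = 8592
  Σ(formed) = 8592 kJ
ΔH = Σ(broken) − Σ(formed) = 6248 − 8592 = −2344 kJ

ΔH ≈ −2344 kJ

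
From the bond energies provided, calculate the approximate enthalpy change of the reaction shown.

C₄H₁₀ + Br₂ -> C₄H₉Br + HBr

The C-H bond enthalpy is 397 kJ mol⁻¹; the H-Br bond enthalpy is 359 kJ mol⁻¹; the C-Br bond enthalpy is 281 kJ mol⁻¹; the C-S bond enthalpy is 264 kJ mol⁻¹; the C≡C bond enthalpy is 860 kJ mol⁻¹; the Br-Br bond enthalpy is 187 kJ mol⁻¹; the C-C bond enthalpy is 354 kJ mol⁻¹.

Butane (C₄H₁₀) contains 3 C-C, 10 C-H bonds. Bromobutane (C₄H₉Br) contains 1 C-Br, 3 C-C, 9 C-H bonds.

Bonds broken (reactants):
  Br-Br: 1 × 187 = 187
  C-C: 3 × 354 = 1062
  C-H: 10 × 397 = 3970
  Σ(broken) = 5219 kJ
Bonds formed (products):
  C-Br: 1 × 281 = 281
  C-C: 3 × 354 = 1062
  C-H: 9 × 397 = 3573
  H-Br: 1 × 359 = 359
  Σ(formed) = 5275 kJ
ΔH = Σ(broken) − Σ(formed) = 5219 − 5275 = −56 kJ

ΔH ≈ −56 kJ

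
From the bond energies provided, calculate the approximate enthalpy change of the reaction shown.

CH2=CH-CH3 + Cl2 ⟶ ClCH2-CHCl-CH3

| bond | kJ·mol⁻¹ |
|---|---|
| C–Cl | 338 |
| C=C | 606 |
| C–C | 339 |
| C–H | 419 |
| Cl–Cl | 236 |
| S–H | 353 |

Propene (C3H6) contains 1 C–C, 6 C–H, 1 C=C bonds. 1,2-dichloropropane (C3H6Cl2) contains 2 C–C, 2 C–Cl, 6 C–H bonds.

ΔH ≈ −173 kJ

Bonds broken (reactants):
  C–C: 1 × 339 = 339
  C–H: 6 × 419 = 2514
  C=C: 1 × 606 = 606
  Cl–Cl: 1 × 236 = 236
  Σ(broken) = 3695 kJ
Bonds formed (products):
  C–C: 2 × 339 = 678
  C–Cl: 2 × 338 = 676
  C–H: 6 × 419 = 2514
  Σ(formed) = 3868 kJ
ΔH = Σ(broken) − Σ(formed) = 3695 − 3868 = −173 kJ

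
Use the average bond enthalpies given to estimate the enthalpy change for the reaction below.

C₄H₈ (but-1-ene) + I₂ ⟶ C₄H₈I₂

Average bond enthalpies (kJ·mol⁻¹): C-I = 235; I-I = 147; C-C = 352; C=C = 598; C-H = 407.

Bonds broken (reactants):
  C-C: 2 × 352 = 704
  C-H: 8 × 407 = 3256
  C=C: 1 × 598 = 598
  I-I: 1 × 147 = 147
  Σ(broken) = 4705 kJ
Bonds formed (products):
  C-C: 3 × 352 = 1056
  C-H: 8 × 407 = 3256
  C-I: 2 × 235 = 470
  Σ(formed) = 4782 kJ
ΔH = Σ(broken) − Σ(formed) = 4705 − 4782 = −77 kJ

ΔH ≈ −77 kJ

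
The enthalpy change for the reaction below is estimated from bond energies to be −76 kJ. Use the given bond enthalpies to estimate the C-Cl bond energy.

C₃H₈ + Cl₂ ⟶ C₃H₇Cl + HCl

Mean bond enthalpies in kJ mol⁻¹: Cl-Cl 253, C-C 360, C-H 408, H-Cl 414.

Let D be the C-Cl bond energy.
Σ(broken) = 2×360 + 8×408 + 1×253 = 4237
Σ(formed) = 2×360 + 1×D + 7×408 + 1×414 = 3990 + D
ΔH = Σ(broken) − Σ(formed) = (4237) − (3990 + D) = +247 − D
Setting this equal to −76 kJ gives D = 323 kJ/mol.

D(C-Cl) ≈ 323 kJ/mol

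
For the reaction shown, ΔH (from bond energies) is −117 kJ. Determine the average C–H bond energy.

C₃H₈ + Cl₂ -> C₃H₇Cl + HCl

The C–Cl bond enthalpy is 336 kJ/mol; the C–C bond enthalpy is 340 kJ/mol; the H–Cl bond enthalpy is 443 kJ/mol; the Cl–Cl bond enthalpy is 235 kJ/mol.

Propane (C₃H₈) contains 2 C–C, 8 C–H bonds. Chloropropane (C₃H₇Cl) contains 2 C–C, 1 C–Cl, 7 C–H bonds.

Let D be the C–H bond energy.
Σ(broken) = 2×340 + 8×D + 1×235 = 915 + 8D
Σ(formed) = 2×340 + 1×336 + 7×D + 1×443 = 1459 + 7D
ΔH = Σ(broken) − Σ(formed) = (915 + 8D) − (1459 + 7D) = −544 + D
Setting this equal to −117 kJ gives D = 427 kJ/mol.

D(C–H) ≈ 427 kJ/mol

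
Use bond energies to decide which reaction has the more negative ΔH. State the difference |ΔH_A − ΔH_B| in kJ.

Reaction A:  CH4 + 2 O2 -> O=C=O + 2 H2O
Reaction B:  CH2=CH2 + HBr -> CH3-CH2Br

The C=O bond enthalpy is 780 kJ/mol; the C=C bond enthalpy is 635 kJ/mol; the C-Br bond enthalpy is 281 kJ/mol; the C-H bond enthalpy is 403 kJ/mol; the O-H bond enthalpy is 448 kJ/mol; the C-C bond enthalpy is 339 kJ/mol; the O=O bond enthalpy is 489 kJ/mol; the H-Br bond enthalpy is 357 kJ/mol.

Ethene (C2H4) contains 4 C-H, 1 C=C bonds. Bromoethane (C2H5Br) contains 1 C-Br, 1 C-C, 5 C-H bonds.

Reaction A, by 731 kJ

Reaction A:
  Bonds broken (reactants):
    C-H: 4 × 403 = 1612
    O=O: 2 × 489 = 978
    Σ(broken) = 2590 kJ
  Bonds formed (products):
    C=O: 2 × 780 = 1560
    O-H: 4 × 448 = 1792
    Σ(formed) = 3352 kJ
  ΔH_A = 2590 − 3352 = −762 kJ
Reaction B:
  Bonds broken (reactants):
    C-H: 4 × 403 = 1612
    C=C: 1 × 635 = 635
    H-Br: 1 × 357 = 357
    Σ(broken) = 2604 kJ
  Bonds formed (products):
    C-Br: 1 × 281 = 281
    C-C: 1 × 339 = 339
    C-H: 5 × 403 = 2015
    Σ(formed) = 2635 kJ
  ΔH_B = 2604 − 2635 = −31 kJ
ΔH_A − ΔH_B = −731 kJ, so reaction A has the more negative ΔH; |ΔH_A − ΔH_B| = 731 kJ.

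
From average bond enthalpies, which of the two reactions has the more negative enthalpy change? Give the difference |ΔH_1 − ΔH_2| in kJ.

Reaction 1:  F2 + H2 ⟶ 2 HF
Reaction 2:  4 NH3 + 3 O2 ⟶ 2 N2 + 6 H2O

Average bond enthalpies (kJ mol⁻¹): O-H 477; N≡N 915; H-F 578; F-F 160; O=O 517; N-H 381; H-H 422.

Reaction 1:
  Bonds broken (reactants):
    F-F: 1 × 160 = 160
    H-H: 1 × 422 = 422
    Σ(broken) = 582 kJ
  Bonds formed (products):
    H-F: 2 × 578 = 1156
    Σ(formed) = 1156 kJ
  ΔH_1 = 582 − 1156 = −574 kJ
Reaction 2:
  Bonds broken (reactants):
    N-H: 12 × 381 = 4572
    O=O: 3 × 517 = 1551
    Σ(broken) = 6123 kJ
  Bonds formed (products):
    N≡N: 2 × 915 = 1830
    O-H: 12 × 477 = 5724
    Σ(formed) = 7554 kJ
  ΔH_2 = 6123 − 7554 = −1431 kJ
ΔH_1 − ΔH_2 = +857 kJ, so reaction 2 has the more negative ΔH; |ΔH_1 − ΔH_2| = 857 kJ.

Reaction 2, by 857 kJ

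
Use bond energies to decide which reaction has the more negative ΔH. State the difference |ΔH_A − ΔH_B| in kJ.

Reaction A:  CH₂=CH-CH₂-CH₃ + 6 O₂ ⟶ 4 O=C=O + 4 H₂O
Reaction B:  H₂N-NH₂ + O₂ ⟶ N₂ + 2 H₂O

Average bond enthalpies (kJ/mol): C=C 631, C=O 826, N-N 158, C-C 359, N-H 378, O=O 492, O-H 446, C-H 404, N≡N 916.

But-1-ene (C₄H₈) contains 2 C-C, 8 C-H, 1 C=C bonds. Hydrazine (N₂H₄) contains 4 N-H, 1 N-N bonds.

Reaction A, by 2105 kJ

Reaction A:
  Bonds broken (reactants):
    C-C: 2 × 359 = 718
    C-H: 8 × 404 = 3232
    C=C: 1 × 631 = 631
    O=O: 6 × 492 = 2952
    Σ(broken) = 7533 kJ
  Bonds formed (products):
    C=O: 8 × 826 = 6608
    O-H: 8 × 446 = 3568
    Σ(formed) = 10176 kJ
  ΔH_A = 7533 − 10176 = −2643 kJ
Reaction B:
  Bonds broken (reactants):
    N-H: 4 × 378 = 1512
    N-N: 1 × 158 = 158
    O=O: 1 × 492 = 492
    Σ(broken) = 2162 kJ
  Bonds formed (products):
    N≡N: 1 × 916 = 916
    O-H: 4 × 446 = 1784
    Σ(formed) = 2700 kJ
  ΔH_B = 2162 − 2700 = −538 kJ
ΔH_A − ΔH_B = −2105 kJ, so reaction A has the more negative ΔH; |ΔH_A − ΔH_B| = 2105 kJ.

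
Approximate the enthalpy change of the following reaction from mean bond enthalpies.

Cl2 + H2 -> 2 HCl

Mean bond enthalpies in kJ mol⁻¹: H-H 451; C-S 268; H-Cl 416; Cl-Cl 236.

Bonds broken (reactants):
  Cl-Cl: 1 × 236 = 236
  H-H: 1 × 451 = 451
  Σ(broken) = 687 kJ
Bonds formed (products):
  H-Cl: 2 × 416 = 832
  Σ(formed) = 832 kJ
ΔH = Σ(broken) − Σ(formed) = 687 − 832 = −145 kJ

ΔH ≈ −145 kJ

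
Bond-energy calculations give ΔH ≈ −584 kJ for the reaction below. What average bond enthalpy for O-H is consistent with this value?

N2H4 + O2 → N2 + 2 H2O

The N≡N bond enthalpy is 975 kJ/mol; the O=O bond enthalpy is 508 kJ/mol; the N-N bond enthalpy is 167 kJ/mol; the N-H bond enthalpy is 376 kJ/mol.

Let D be the O-H bond energy.
Σ(broken) = 4×376 + 1×167 + 1×508 = 2179
Σ(formed) = 1×975 + 4×D = 975 + 4D
ΔH = Σ(broken) − Σ(formed) = (2179) − (975 + 4D) = +1204 − 4D
Setting this equal to −584 kJ gives 4D = 1788, so D = 447 kJ/mol.

D(O-H) ≈ 447 kJ/mol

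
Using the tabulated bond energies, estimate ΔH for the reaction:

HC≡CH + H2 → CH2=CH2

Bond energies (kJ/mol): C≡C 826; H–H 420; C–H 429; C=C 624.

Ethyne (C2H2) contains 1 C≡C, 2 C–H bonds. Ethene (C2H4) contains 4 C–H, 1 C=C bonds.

Bonds broken (reactants):
  C≡C: 1 × 826 = 826
  C–H: 2 × 429 = 858
  H–H: 1 × 420 = 420
  Σ(broken) = 2104 kJ
Bonds formed (products):
  C–H: 4 × 429 = 1716
  C=C: 1 × 624 = 624
  Σ(formed) = 2340 kJ
ΔH = Σ(broken) − Σ(formed) = 2104 − 2340 = −236 kJ

ΔH ≈ −236 kJ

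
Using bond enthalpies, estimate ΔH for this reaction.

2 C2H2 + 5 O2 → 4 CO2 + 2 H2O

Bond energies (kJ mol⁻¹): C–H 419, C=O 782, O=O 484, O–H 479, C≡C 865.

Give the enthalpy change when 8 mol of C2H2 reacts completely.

ΔH = −9384 kJ

Bonds broken (reactants):
  C≡C: 2 × 865 = 1730
  C–H: 4 × 419 = 1676
  O=O: 5 × 484 = 2420
  Σ(broken) = 5826 kJ
Bonds formed (products):
  C=O: 8 × 782 = 6256
  O–H: 4 × 479 = 1916
  Σ(formed) = 8172 kJ
ΔH = Σ(broken) − Σ(formed) = 5826 − 8172 = −2346 kJ
For 4× the reaction as written: 4 × (−2346) = −9384 kJ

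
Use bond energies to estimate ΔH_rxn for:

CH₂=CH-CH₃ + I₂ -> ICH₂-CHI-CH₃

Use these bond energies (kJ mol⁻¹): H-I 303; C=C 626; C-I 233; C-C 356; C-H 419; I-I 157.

Bonds broken (reactants):
  C-C: 1 × 356 = 356
  C-H: 6 × 419 = 2514
  C=C: 1 × 626 = 626
  I-I: 1 × 157 = 157
  Σ(broken) = 3653 kJ
Bonds formed (products):
  C-C: 2 × 356 = 712
  C-H: 6 × 419 = 2514
  C-I: 2 × 233 = 466
  Σ(formed) = 3692 kJ
ΔH = Σ(broken) − Σ(formed) = 3653 − 3692 = −39 kJ

ΔH ≈ −39 kJ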